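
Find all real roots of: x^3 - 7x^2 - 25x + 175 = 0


Let p(x) = x^3 - 7x^2 - 25x + 175. By the rational root theorem (leading coefficient 1), any rational root is an integer divisor of 175: try ±1, ±2, ... in turn.
Test x = 1: value = 144 ≠ 0.
Test x = -1: value = 192 ≠ 0.
Test x = 5: value = 0 ✓, so (x - 5) is a factor.
Synthetic division by (x - 5): bring down 1; 1(5) - 7 = -2; (-2)(5) - 25 = -35; (-35)(5) + 175 = 0 → quotient x^2 - 2x - 35, remainder 0.
Solve the quadratic x^2 - 2x - 35 = 0: discriminant = (-2)^2 - 4(1)(-35) = 4 + 140 = 144.
sqrt(144) = 12, so x = (2 ± 12)/2: x = 7 or x = -5.

x = -5, x = 5, x = 7


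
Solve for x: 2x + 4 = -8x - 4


Starting with: 2x + 4 = -8x - 4
Move all x terms to left: (2 + 8)x = -4 - 4
Simplify: 10x = -8
Divide both sides by 10: x = -4/5

x = -4/5


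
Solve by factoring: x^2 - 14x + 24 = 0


We need two numbers that multiply to 24 and add to -14.
Those numbers are -12 and -2 (since (-12) * (-2) = 24 and (-12) + (-2) = -14).
So x^2 - 14x + 24 = (x - 12)(x - 2) = 0
Setting each factor to zero: x = 12 or x = 2

x = 2, x = 12


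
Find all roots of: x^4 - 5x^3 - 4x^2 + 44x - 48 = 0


Let p(x) = x^4 - 5x^3 - 4x^2 + 44x - 48. By the rational root theorem (leading coefficient 1), any rational root is an integer divisor of 48: try ±1, ±2, ... in turn.
Test x = 1: value = -12 ≠ 0.
Test x = -1: value = -90 ≠ 0.
Test x = 2: value = 0 ✓, so (x - 2) is a factor.
Synthetic division by (x - 2): bring down 1; 1(2) - 5 = -3; (-3)(2) - 4 = -10; (-10)(2) + 44 = 24; 24(2) - 48 = 0 → quotient x^3 - 3x^2 - 10x + 24, remainder 0.
Continue with the quotient x^3 - 3x^2 - 10x + 24 (candidates must divide 24; re-test x = 2 first in case it repeats).
Test x = 2: value = 0 ✓, so (x - 2) is a factor.
Synthetic division by (x - 2): bring down 1; 1(2) - 3 = -1; (-1)(2) - 10 = -12; (-12)(2) + 24 = 0 → quotient x^2 - x - 12, remainder 0.
Solve the quadratic x^2 - x - 12 = 0: discriminant = (-1)^2 - 4(1)(-12) = 1 + 48 = 49.
sqrt(49) = 7, so x = (1 ± 7)/2: x = 4 or x = -3.
Collecting all roots found:

x = -3, x = 2 (multiplicity 2), x = 4


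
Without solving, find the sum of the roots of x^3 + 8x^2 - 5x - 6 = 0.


By Vieta's formulas for x^3 + bx^2 + cx + d = 0:
  r1 + r2 + r3 = -b/a = -8
  r1*r2 + r1*r3 + r2*r3 = c/a = -5
  r1*r2*r3 = -d/a = 6


Sum = -8


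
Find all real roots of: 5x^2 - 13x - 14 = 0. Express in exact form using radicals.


Using the quadratic formula: x = (-b ± sqrt(b^2 - 4ac)) / (2a)
Here a = 5, b = -13, c = -14
Discriminant = b^2 - 4ac = (-13)^2 - 4(5)(-14) = 169 + 280 = 449
Since discriminant = 449 > 0, there are two real roots.
x = (13 ± sqrt(449)) / 10
Numerically: x ≈ 3.4190 or x ≈ -0.8190

x = (13 + sqrt(449)) / 10 or x = (13 - sqrt(449)) / 10


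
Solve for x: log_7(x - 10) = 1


Convert to exponential form: x - 10 = 7^1 = 7
x = 7 + 10 = 17
Check: log_7(17 - 10) = log_7(7) = log_7(7) = 1 ✓

x = 17


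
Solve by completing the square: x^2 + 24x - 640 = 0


Start: x^2 + 24x - 640 = 0
Move constant: x^2 + 24x = 640
Half of 24 is 12, squared is 144
Add 144 to both sides: x^2 + 24x + 144 = 784
(x + 12)^2 = 784
x + 12 = ±28
x = -12 + 28 = 16 or x = -12 - 28 = -40

x = -40, x = 16


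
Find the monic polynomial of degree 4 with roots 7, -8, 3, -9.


A monic polynomial with roots 7, -8, 3, -9 is:
p(x) = (x - 7)(x + 8)(x - 3)(x + 9)
After multiplying by (x - 7): x - 7
After multiplying by (x + 8): x^2 + x - 56
After multiplying by (x - 3): x^3 - 2x^2 - 59x + 168
After multiplying by (x + 9): x^4 + 7x^3 - 77x^2 - 363x + 1512

x^4 + 7x^3 - 77x^2 - 363x + 1512


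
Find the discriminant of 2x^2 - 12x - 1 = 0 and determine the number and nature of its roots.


For ax^2 + bx + c = 0, discriminant D = b^2 - 4ac
Here a = 2, b = -12, c = -1
D = (-12)^2 - 4(2)(-1) = 144 + 8 = 152

D = 152 > 0 but not a perfect square
The equation has 2 distinct real irrational roots.

Discriminant = 152, 2 distinct real irrational roots


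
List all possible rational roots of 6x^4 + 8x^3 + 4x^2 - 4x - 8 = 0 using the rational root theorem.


Rational root theorem: possible roots are ±p/q where:
  p divides the constant term (-8): p ∈ {1, 2, 4, 8}
  q divides the leading coefficient (6): q ∈ {1, 2, 3, 6}

All possible rational roots: -8, -4, -8/3, -2, -4/3, -1, -2/3, -1/2, -1/3, -1/6, 1/6, 1/3, 1/2, 2/3, 1, 4/3, 2, 8/3, 4, 8

-8, -4, -8/3, -2, -4/3, -1, -2/3, -1/2, -1/3, -1/6, 1/6, 1/3, 1/2, 2/3, 1, 4/3, 2, 8/3, 4, 8


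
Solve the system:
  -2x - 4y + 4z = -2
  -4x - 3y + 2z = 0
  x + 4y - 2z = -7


Using Cramer's rule. Expand each determinant along the first row.
D  = (-2)*[(-3)*(-2) - 2*4] - (-4)*[(-4)*(-2) - 2*1] + 4*[(-4)*4 - (-3)*1]
  = (-2)*(-2) - (-4)*(6) + 4*(-13) = -24
Dx = (-2)*[(-3)*(-2) - 2*4] - (-4)*[0*(-2) - 2*(-7)] + 4*[0*4 - (-3)*(-7)]
  = (-2)*(-2) - (-4)*(14) + 4*(-21) = -24
Dy = (-2)*[0*(-2) - 2*(-7)] - (-2)*[(-4)*(-2) - 2*1] + 4*[(-4)*(-7) - 0*1]
  = (-2)*(14) - (-2)*(6) + 4*(28) = 96
Dz = (-2)*[(-3)*(-7) - 0*4] - (-4)*[(-4)*(-7) - 0*1] + (-2)*[(-4)*4 - (-3)*1]
  = (-2)*(21) - (-4)*(28) + (-2)*(-13) = 96
x = Dx/D = -24/-24 = 1, y = Dy/D = 96/-24 = -4, z = Dz/D = 96/-24 = -4
Check eq1: (-2)(1) + (-4)(-4) + (4)(-4) = -2 = -2 ✓
Check eq2: (-4)(1) + (-3)(-4) + (2)(-4) = 0 = 0 ✓
Check eq3: (1)(1) + (4)(-4) + (-2)(-4) = -7 = -7 ✓

x = 1, y = -4, z = -4


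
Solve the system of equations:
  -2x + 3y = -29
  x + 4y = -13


Using Cramer's rule:
Determinant D = (-2)(4) - (1)(3) = -8 - 3 = -11
Dx = (-29)(4) - (-13)(3) = -116 + 39 = -77
Dy = (-2)(-13) - (1)(-29) = 26 + 29 = 55
x = Dx/D = -77/-11 = 7
y = Dy/D = 55/-11 = -5

x = 7, y = -5


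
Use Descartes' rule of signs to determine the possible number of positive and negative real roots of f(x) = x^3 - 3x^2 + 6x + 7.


Descartes' rule of signs:

For positive roots, count sign changes in f(x) = x^3 - 3x^2 + 6x + 7:
Signs of coefficients: +, -, +, +
Number of sign changes: 2
Possible positive real roots: 2, 0

For negative roots, examine f(-x) = -x^3 - 3x^2 - 6x + 7:
Signs of coefficients: -, -, -, +
Number of sign changes: 1
Possible negative real roots: 1

Positive roots: 2 or 0; Negative roots: 1


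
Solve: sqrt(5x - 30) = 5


Square both sides: 5x - 30 = 5^2 = 25
5x = 25 + 30 = 55
x = 11
Check: sqrt(5*11 - 30) = sqrt(25) = 5 ✓

x = 11


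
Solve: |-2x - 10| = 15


An absolute value equation |expr| = 15 gives two cases:
Case 1: -2x - 10 = 15
  -2x = 25, so x = -25/2
Case 2: -2x - 10 = -15
  -2x = -5, so x = 5/2

x = -25/2, x = 5/2


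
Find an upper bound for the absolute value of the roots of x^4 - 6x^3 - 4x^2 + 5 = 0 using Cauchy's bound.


Cauchy's bound: all roots r satisfy |r| <= 1 + max(|a_i/a_n|) for i = 0,...,n-1
where a_n is the leading coefficient.

Coefficients: [1, -6, -4, 0, 5]
Leading coefficient a_n = 1
Ratios |a_i/a_n|: 6, 4, 0, 5
Maximum ratio: 6
Cauchy's bound: |r| <= 1 + 6 = 7

Upper bound = 7


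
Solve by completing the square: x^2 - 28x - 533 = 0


Start: x^2 - 28x - 533 = 0
Move constant: x^2 - 28x = 533
Half of -28 is -14, squared is 196
Add 196 to both sides: x^2 - 28x + 196 = 729
(x - 14)^2 = 729
x - 14 = ±27
x = 14 + 27 = 41 or x = 14 - 27 = -13

x = -13, x = 41


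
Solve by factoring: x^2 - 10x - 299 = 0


We need two numbers that multiply to -299 and add to -10.
Those numbers are -23 and 13 (since (-23) * 13 = -299 and (-23) + 13 = -10).
So x^2 - 10x - 299 = (x - 23)(x + 13) = 0
Setting each factor to zero: x = 23 or x = -13

x = -13, x = 23


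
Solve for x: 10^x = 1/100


Express both sides with the same base.
1/100 = 10^(-2)
Since the bases match: x = -2

x = -2


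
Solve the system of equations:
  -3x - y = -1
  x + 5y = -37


Using Cramer's rule:
Determinant D = (-3)(5) - (1)(-1) = -15 + 1 = -14
Dx = (-1)(5) - (-37)(-1) = -5 - 37 = -42
Dy = (-3)(-37) - (1)(-1) = 111 + 1 = 112
x = Dx/D = -42/-14 = 3
y = Dy/D = 112/-14 = -8

x = 3, y = -8


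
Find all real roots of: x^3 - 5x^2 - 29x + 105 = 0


Let p(x) = x^3 - 5x^2 - 29x + 105. By the rational root theorem (leading coefficient 1), any rational root is an integer divisor of 105: try ±1, ±2, ... in turn.
Test x = 1: value = 72 ≠ 0.
Test x = -1: value = 128 ≠ 0.
Test x = 3: value = 0 ✓, so (x - 3) is a factor.
Synthetic division by (x - 3): bring down 1; 1(3) - 5 = -2; (-2)(3) - 29 = -35; (-35)(3) + 105 = 0 → quotient x^2 - 2x - 35, remainder 0.
Solve the quadratic x^2 - 2x - 35 = 0: discriminant = (-2)^2 - 4(1)(-35) = 4 + 140 = 144.
sqrt(144) = 12, so x = (2 ± 12)/2: x = 7 or x = -5.

x = -5, x = 3, x = 7


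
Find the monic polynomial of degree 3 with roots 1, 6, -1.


A monic polynomial with roots 1, 6, -1 is:
p(x) = (x - 1)(x - 6)(x + 1)
After multiplying by (x - 1): x - 1
After multiplying by (x - 6): x^2 - 7x + 6
After multiplying by (x + 1): x^3 - 6x^2 - x + 6

x^3 - 6x^2 - x + 6


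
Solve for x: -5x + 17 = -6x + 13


Starting with: -5x + 17 = -6x + 13
Move all x terms to left: (-5 + 6)x = 13 - 17
Simplify: x = -4
Divide both sides by 1: x = -4

x = -4


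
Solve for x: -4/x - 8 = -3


Subtract -8 from both sides: -4/x = 5
Multiply both sides by x: -4 = 5 * x
Divide by 5: x = -4/5

x = -4/5


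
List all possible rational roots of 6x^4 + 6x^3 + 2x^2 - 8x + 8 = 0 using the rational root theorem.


Rational root theorem: possible roots are ±p/q where:
  p divides the constant term (8): p ∈ {1, 2, 4, 8}
  q divides the leading coefficient (6): q ∈ {1, 2, 3, 6}

All possible rational roots: -8, -4, -8/3, -2, -4/3, -1, -2/3, -1/2, -1/3, -1/6, 1/6, 1/3, 1/2, 2/3, 1, 4/3, 2, 8/3, 4, 8

-8, -4, -8/3, -2, -4/3, -1, -2/3, -1/2, -1/3, -1/6, 1/6, 1/3, 1/2, 2/3, 1, 4/3, 2, 8/3, 4, 8


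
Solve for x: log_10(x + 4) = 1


Convert to exponential form: x + 4 = 10^1 = 10
x = 10 - 4 = 6
Check: log_10(6 + 4) = log_10(10) = log_10(10) = 1 ✓

x = 6


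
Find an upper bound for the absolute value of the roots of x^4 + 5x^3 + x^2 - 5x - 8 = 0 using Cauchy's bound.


Cauchy's bound: all roots r satisfy |r| <= 1 + max(|a_i/a_n|) for i = 0,...,n-1
where a_n is the leading coefficient.

Coefficients: [1, 5, 1, -5, -8]
Leading coefficient a_n = 1
Ratios |a_i/a_n|: 5, 1, 5, 8
Maximum ratio: 8
Cauchy's bound: |r| <= 1 + 8 = 9

Upper bound = 9


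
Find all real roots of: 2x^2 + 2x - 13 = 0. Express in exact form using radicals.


Using the quadratic formula: x = (-b ± sqrt(b^2 - 4ac)) / (2a)
Here a = 2, b = 2, c = -13
Discriminant = b^2 - 4ac = 2^2 - 4(2)(-13) = 4 + 104 = 108
Since discriminant = 108 > 0, there are two real roots.
x = (-2 ± 6*sqrt(3)) / 4
Simplifying: x = (-1 ± 3*sqrt(3)) / 2
Numerically: x ≈ 2.0981 or x ≈ -3.0981

x = (-1 + 3*sqrt(3)) / 2 or x = (-1 - 3*sqrt(3)) / 2


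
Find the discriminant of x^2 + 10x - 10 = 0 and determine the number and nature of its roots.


For ax^2 + bx + c = 0, discriminant D = b^2 - 4ac
Here a = 1, b = 10, c = -10
D = (10)^2 - 4(1)(-10) = 100 + 40 = 140

D = 140 > 0 but not a perfect square
The equation has 2 distinct real irrational roots.

Discriminant = 140, 2 distinct real irrational roots


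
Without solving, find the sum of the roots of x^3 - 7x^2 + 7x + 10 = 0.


By Vieta's formulas for x^3 + bx^2 + cx + d = 0:
  r1 + r2 + r3 = -b/a = 7
  r1*r2 + r1*r3 + r2*r3 = c/a = 7
  r1*r2*r3 = -d/a = -10


Sum = 7


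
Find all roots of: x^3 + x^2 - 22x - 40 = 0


Let p(x) = x^3 + x^2 - 22x - 40. By the rational root theorem (leading coefficient 1), any rational root is an integer divisor of 40: try ±1, ±2, ... in turn.
Test x = 1: value = -60 ≠ 0.
Test x = -1: value = -18 ≠ 0.
Test x = 2: value = -72 ≠ 0.
Test x = -2: value = 0 ✓, so (x + 2) is a factor.
Synthetic division by (x + 2): bring down 1; 1(-2) + 1 = -1; (-1)(-2) - 22 = -20; (-20)(-2) - 40 = 0 → quotient x^2 - x - 20, remainder 0.
Solve the quadratic x^2 - x - 20 = 0: discriminant = (-1)^2 - 4(1)(-20) = 1 + 80 = 81.
sqrt(81) = 9, so x = (1 ± 9)/2: x = 5 or x = -4.
Collecting all roots found:

x = -4, x = -2, x = 5


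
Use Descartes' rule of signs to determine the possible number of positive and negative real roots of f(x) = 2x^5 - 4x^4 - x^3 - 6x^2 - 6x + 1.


Descartes' rule of signs:

For positive roots, count sign changes in f(x) = 2x^5 - 4x^4 - x^3 - 6x^2 - 6x + 1:
Signs of coefficients: +, -, -, -, -, +
Number of sign changes: 2
Possible positive real roots: 2, 0

For negative roots, examine f(-x) = -2x^5 - 4x^4 + x^3 - 6x^2 + 6x + 1:
Signs of coefficients: -, -, +, -, +, +
Number of sign changes: 3
Possible negative real roots: 3, 1

Positive roots: 2 or 0; Negative roots: 3 or 1


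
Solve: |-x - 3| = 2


An absolute value equation |expr| = 2 gives two cases:
Case 1: -x - 3 = 2
  -x = 5, so x = -5
Case 2: -x - 3 = -2
  -x = 1, so x = -1

x = -5, x = -1


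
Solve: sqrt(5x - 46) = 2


Square both sides: 5x - 46 = 2^2 = 4
5x = 4 + 46 = 50
x = 10
Check: sqrt(5*10 - 46) = sqrt(4) = 2 ✓

x = 10


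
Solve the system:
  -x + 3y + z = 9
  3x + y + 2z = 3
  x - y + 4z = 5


Using Cramer's rule. Expand each determinant along the first row.
D  = (-1)*[1*4 - 2*(-1)] - 3*[3*4 - 2*1] + 1*[3*(-1) - 1*1]
  = (-1)*(6) - 3*(10) + 1*(-4) = -40
Dx = 9*[1*4 - 2*(-1)] - 3*[3*4 - 2*5] + 1*[3*(-1) - 1*5]
  = 9*(6) - 3*(2) + 1*(-8) = 40
Dy = (-1)*[3*4 - 2*5] - 9*[3*4 - 2*1] + 1*[3*5 - 3*1]
  = (-1)*(2) - 9*(10) + 1*(12) = -80
Dz = (-1)*[1*5 - 3*(-1)] - 3*[3*5 - 3*1] + 9*[3*(-1) - 1*1]
  = (-1)*(8) - 3*(12) + 9*(-4) = -80
x = Dx/D = 40/-40 = -1, y = Dy/D = -80/-40 = 2, z = Dz/D = -80/-40 = 2
Check eq1: (-1)(-1) + (3)(2) + (1)(2) = 9 = 9 ✓
Check eq2: (3)(-1) + (1)(2) + (2)(2) = 3 = 3 ✓
Check eq3: (1)(-1) + (-1)(2) + (4)(2) = 5 = 5 ✓

x = -1, y = 2, z = 2


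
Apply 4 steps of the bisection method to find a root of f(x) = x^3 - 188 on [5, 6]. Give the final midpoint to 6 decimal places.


f(x) = x^3 - 188
f(5) = -63 < 0
f(6) = 28 > 0

Step 1: midpoint = (5.000000 + 6.000000)/2 = 5.500000
  f(5.500000) = -21.625000
  f(mid) < 0, so root is in [5.500000, 6.000000]

Step 2: midpoint = (5.500000 + 6.000000)/2 = 5.750000
  f(5.750000) = 2.109375
  f(mid) > 0, so root is in [5.500000, 5.750000]

Step 3: midpoint = (5.500000 + 5.750000)/2 = 5.625000
  f(5.625000) = -10.021484
  f(mid) < 0, so root is in [5.625000, 5.750000]

Step 4: midpoint = (5.625000 + 5.750000)/2 = 5.687500
  f(5.687500) = -4.022705
  f(mid) < 0, so root is in [5.687500, 5.750000]

midpoint = 5.687500


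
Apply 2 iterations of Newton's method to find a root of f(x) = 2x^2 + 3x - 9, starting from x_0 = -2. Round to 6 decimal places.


Newton's method: x_(n+1) = x_n - f(x_n)/f'(x_n)
f(x) = 2x^2 + 3x - 9
f'(x) = 4x + 3

Iteration 1:
  f(-2.000000) = -7.000000
  f'(-2.000000) = -5.000000
  x_1 = -2.000000 - (-7.000000)/(-5.000000) = -3.400000

Iteration 2:
  f(-3.400000) = 3.920000
  f'(-3.400000) = -10.600000
  x_2 = -3.400000 - (3.920000)/(-10.600000) = -3.030189

x_2 = -3.030189


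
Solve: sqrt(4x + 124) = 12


Square both sides: 4x + 124 = 12^2 = 144
4x = 144 - 124 = 20
x = 5
Check: sqrt(4*5 + 124) = sqrt(144) = 12 ✓

x = 5


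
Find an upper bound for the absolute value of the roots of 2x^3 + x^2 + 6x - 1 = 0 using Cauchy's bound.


Cauchy's bound: all roots r satisfy |r| <= 1 + max(|a_i/a_n|) for i = 0,...,n-1
where a_n is the leading coefficient.

Coefficients: [2, 1, 6, -1]
Leading coefficient a_n = 2
Ratios |a_i/a_n|: 1/2, 3, 1/2
Maximum ratio: 3
Cauchy's bound: |r| <= 1 + 3 = 4

Upper bound = 4


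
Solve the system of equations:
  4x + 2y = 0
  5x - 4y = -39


Using Cramer's rule:
Determinant D = (4)(-4) - (5)(2) = -16 - 10 = -26
Dx = (0)(-4) - (-39)(2) = 0 + 78 = 78
Dy = (4)(-39) - (5)(0) = -156 - 0 = -156
x = Dx/D = 78/-26 = -3
y = Dy/D = -156/-26 = 6

x = -3, y = 6


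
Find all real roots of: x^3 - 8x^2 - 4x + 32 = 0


Let p(x) = x^3 - 8x^2 - 4x + 32. By the rational root theorem (leading coefficient 1), any rational root is an integer divisor of 32: try ±1, ±2, ... in turn.
Test x = 1: value = 21 ≠ 0.
Test x = -1: value = 27 ≠ 0.
Test x = 2: value = 0 ✓, so (x - 2) is a factor.
Synthetic division by (x - 2): bring down 1; 1(2) - 8 = -6; (-6)(2) - 4 = -16; (-16)(2) + 32 = 0 → quotient x^2 - 6x - 16, remainder 0.
Solve the quadratic x^2 - 6x - 16 = 0: discriminant = (-6)^2 - 4(1)(-16) = 36 + 64 = 100.
sqrt(100) = 10, so x = (6 ± 10)/2: x = 8 or x = -2.

x = -2, x = 2, x = 8


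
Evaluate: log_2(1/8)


We need the exponent such that 2^? = 1/8
2^(-3) = 1/2^3 = 1/8
Therefore log_2(1/8) = -3

-3


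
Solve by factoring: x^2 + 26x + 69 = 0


We need two numbers that multiply to 69 and add to 26.
Those numbers are 3 and 23 (since 3 * 23 = 69 and 3 + 23 = 26).
So x^2 + 26x + 69 = (x + 3)(x + 23) = 0
Setting each factor to zero: x = -3 or x = -23

x = -23, x = -3


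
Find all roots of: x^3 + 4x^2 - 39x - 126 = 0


Let p(x) = x^3 + 4x^2 - 39x - 126. By the rational root theorem (leading coefficient 1), any rational root is an integer divisor of 126: try ±1, ±2, ... in turn.
Test x = 1: value = -160 ≠ 0.
Test x = -1: value = -84 ≠ 0.
Test x = 2: value = -180 ≠ 0.
Test x = -2: value = -40 ≠ 0.
Test x = 3: value = -180 ≠ 0.
Test x = -3: value = 0 ✓, so (x + 3) is a factor.
Synthetic division by (x + 3): bring down 1; 1(-3) + 4 = 1; 1(-3) - 39 = -42; (-42)(-3) - 126 = 0 → quotient x^2 + x - 42, remainder 0.
Solve the quadratic x^2 + x - 42 = 0: discriminant = 1^2 - 4(1)(-42) = 1 + 168 = 169.
sqrt(169) = 13, so x = (-1 ± 13)/2: x = 6 or x = -7.
Collecting all roots found:

x = -7, x = -3, x = 6


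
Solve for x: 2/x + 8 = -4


Subtract 8 from both sides: 2/x = -12
Multiply both sides by x: 2 = -12 * x
Divide by -12: x = -1/6

x = -1/6


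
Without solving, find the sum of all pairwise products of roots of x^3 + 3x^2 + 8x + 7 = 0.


By Vieta's formulas for x^3 + bx^2 + cx + d = 0:
  r1 + r2 + r3 = -b/a = -3
  r1*r2 + r1*r3 + r2*r3 = c/a = 8
  r1*r2*r3 = -d/a = -7


Sum of pairwise products = 8


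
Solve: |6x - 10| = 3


An absolute value equation |expr| = 3 gives two cases:
Case 1: 6x - 10 = 3
  6x = 13, so x = 13/6
Case 2: 6x - 10 = -3
  6x = 7, so x = 7/6

x = 7/6, x = 13/6


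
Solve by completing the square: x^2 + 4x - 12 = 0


Start: x^2 + 4x - 12 = 0
Move constant: x^2 + 4x = 12
Half of 4 is 2, squared is 4
Add 4 to both sides: x^2 + 4x + 4 = 16
(x + 2)^2 = 16
x + 2 = ±4
x = -2 + 4 = 2 or x = -2 - 4 = -6

x = -6, x = 2


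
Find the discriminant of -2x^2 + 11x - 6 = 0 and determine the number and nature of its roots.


For ax^2 + bx + c = 0, discriminant D = b^2 - 4ac
Here a = -2, b = 11, c = -6
D = (11)^2 - 4(-2)(-6) = 121 - 48 = 73

D = 73 > 0 but not a perfect square
The equation has 2 distinct real irrational roots.

Discriminant = 73, 2 distinct real irrational roots


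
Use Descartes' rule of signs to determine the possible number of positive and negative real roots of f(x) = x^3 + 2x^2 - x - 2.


Descartes' rule of signs:

For positive roots, count sign changes in f(x) = x^3 + 2x^2 - x - 2:
Signs of coefficients: +, +, -, -
Number of sign changes: 1
Possible positive real roots: 1

For negative roots, examine f(-x) = -x^3 + 2x^2 + x - 2:
Signs of coefficients: -, +, +, -
Number of sign changes: 2
Possible negative real roots: 2, 0

Positive roots: 1; Negative roots: 2 or 0


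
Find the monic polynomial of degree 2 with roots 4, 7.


A monic polynomial with roots 4, 7 is:
p(x) = (x - 4)(x - 7)
After multiplying by (x - 4): x - 4
After multiplying by (x - 7): x^2 - 11x + 28

x^2 - 11x + 28


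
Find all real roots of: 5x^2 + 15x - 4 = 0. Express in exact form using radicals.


Using the quadratic formula: x = (-b ± sqrt(b^2 - 4ac)) / (2a)
Here a = 5, b = 15, c = -4
Discriminant = b^2 - 4ac = 15^2 - 4(5)(-4) = 225 + 80 = 305
Since discriminant = 305 > 0, there are two real roots.
x = (-15 ± sqrt(305)) / 10
Numerically: x ≈ 0.2464 or x ≈ -3.2464

x = (-15 + sqrt(305)) / 10 or x = (-15 - sqrt(305)) / 10


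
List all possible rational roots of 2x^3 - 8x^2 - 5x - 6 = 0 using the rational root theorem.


Rational root theorem: possible roots are ±p/q where:
  p divides the constant term (-6): p ∈ {1, 2, 3, 6}
  q divides the leading coefficient (2): q ∈ {1, 2}

All possible rational roots: -6, -3, -2, -3/2, -1, -1/2, 1/2, 1, 3/2, 2, 3, 6

-6, -3, -2, -3/2, -1, -1/2, 1/2, 1, 3/2, 2, 3, 6


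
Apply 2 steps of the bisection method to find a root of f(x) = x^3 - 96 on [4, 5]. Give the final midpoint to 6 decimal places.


f(x) = x^3 - 96
f(4) = -32 < 0
f(5) = 29 > 0

Step 1: midpoint = (4.000000 + 5.000000)/2 = 4.500000
  f(4.500000) = -4.875000
  f(mid) < 0, so root is in [4.500000, 5.000000]

Step 2: midpoint = (4.500000 + 5.000000)/2 = 4.750000
  f(4.750000) = 11.171875
  f(mid) > 0, so root is in [4.500000, 4.750000]

midpoint = 4.750000


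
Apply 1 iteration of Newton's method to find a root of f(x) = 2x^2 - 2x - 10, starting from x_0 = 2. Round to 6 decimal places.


Newton's method: x_(n+1) = x_n - f(x_n)/f'(x_n)
f(x) = 2x^2 - 2x - 10
f'(x) = 4x - 2

Iteration 1:
  f(2.000000) = -6.000000
  f'(2.000000) = 6.000000
  x_1 = 2.000000 - (-6.000000)/(6.000000) = 3.000000

x_1 = 3.000000


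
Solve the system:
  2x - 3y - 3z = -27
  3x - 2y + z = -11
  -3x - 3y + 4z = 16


Using Cramer's rule. Expand each determinant along the first row.
D  = 2*[(-2)*4 - 1*(-3)] - (-3)*[3*4 - 1*(-3)] + (-3)*[3*(-3) - (-2)*(-3)]
  = 2*(-5) - (-3)*(15) + (-3)*(-15) = 80
Dx = (-27)*[(-2)*4 - 1*(-3)] - (-3)*[(-11)*4 - 1*16] + (-3)*[(-11)*(-3) - (-2)*16]
  = (-27)*(-5) - (-3)*(-60) + (-3)*(65) = -240
Dy = 2*[(-11)*4 - 1*16] - (-27)*[3*4 - 1*(-3)] + (-3)*[3*16 - (-11)*(-3)]
  = 2*(-60) - (-27)*(15) + (-3)*(15) = 240
Dz = 2*[(-2)*16 - (-11)*(-3)] - (-3)*[3*16 - (-11)*(-3)] + (-27)*[3*(-3) - (-2)*(-3)]
  = 2*(-65) - (-3)*(15) + (-27)*(-15) = 320
x = Dx/D = -240/80 = -3, y = Dy/D = 240/80 = 3, z = Dz/D = 320/80 = 4
Check eq1: (2)(-3) + (-3)(3) + (-3)(4) = -27 = -27 ✓
Check eq2: (3)(-3) + (-2)(3) + (1)(4) = -11 = -11 ✓
Check eq3: (-3)(-3) + (-3)(3) + (4)(4) = 16 = 16 ✓

x = -3, y = 3, z = 4


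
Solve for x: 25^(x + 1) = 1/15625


Express both sides with the same base.
1/15625 = 25^(-3)
Since the bases match, equate exponents: x + 1 = -3
So x = -3 - (1) = -4

x = -4


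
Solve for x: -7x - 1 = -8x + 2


Starting with: -7x - 1 = -8x + 2
Move all x terms to left: (-7 + 8)x = 2 + 1
Simplify: x = 3
Divide both sides by 1: x = 3

x = 3


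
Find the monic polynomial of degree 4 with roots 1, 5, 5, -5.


A monic polynomial with roots 1, 5, 5, -5 is:
p(x) = (x - 1)(x - 5)(x - 5)(x + 5)
After multiplying by (x - 1): x - 1
After multiplying by (x - 5): x^2 - 6x + 5
After multiplying by (x - 5): x^3 - 11x^2 + 35x - 25
After multiplying by (x + 5): x^4 - 6x^3 - 20x^2 + 150x - 125

x^4 - 6x^3 - 20x^2 + 150x - 125


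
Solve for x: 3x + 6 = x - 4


Starting with: 3x + 6 = x - 4
Move all x terms to left: (3 - 1)x = -4 - 6
Simplify: 2x = -10
Divide both sides by 2: x = -5

x = -5


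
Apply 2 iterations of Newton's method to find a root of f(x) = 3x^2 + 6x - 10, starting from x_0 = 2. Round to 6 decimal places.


Newton's method: x_(n+1) = x_n - f(x_n)/f'(x_n)
f(x) = 3x^2 + 6x - 10
f'(x) = 6x + 6

Iteration 1:
  f(2.000000) = 14.000000
  f'(2.000000) = 18.000000
  x_1 = 2.000000 - (14.000000)/(18.000000) = 1.222222

Iteration 2:
  f(1.222222) = 1.814815
  f'(1.222222) = 13.333333
  x_2 = 1.222222 - (1.814815)/(13.333333) = 1.086111

x_2 = 1.086111


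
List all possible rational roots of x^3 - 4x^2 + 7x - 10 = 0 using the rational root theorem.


Rational root theorem: possible roots are ±p/q where:
  p divides the constant term (-10): p ∈ {1, 2, 5, 10}
  q divides the leading coefficient (1): q ∈ {1}

All possible rational roots: -10, -5, -2, -1, 1, 2, 5, 10

-10, -5, -2, -1, 1, 2, 5, 10


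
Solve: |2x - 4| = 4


An absolute value equation |expr| = 4 gives two cases:
Case 1: 2x - 4 = 4
  2x = 8, so x = 4
Case 2: 2x - 4 = -4
  2x = 0, so x = 0

x = 0, x = 4


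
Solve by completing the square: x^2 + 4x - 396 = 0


Start: x^2 + 4x - 396 = 0
Move constant: x^2 + 4x = 396
Half of 4 is 2, squared is 4
Add 4 to both sides: x^2 + 4x + 4 = 400
(x + 2)^2 = 400
x + 2 = ±20
x = -2 + 20 = 18 or x = -2 - 20 = -22

x = -22, x = 18


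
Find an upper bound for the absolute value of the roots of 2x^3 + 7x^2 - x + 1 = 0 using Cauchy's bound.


Cauchy's bound: all roots r satisfy |r| <= 1 + max(|a_i/a_n|) for i = 0,...,n-1
where a_n is the leading coefficient.

Coefficients: [2, 7, -1, 1]
Leading coefficient a_n = 2
Ratios |a_i/a_n|: 7/2, 1/2, 1/2
Maximum ratio: 7/2
Cauchy's bound: |r| <= 1 + 7/2 = 9/2

Upper bound = 9/2


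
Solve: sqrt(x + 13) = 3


Square both sides: x + 13 = 3^2 = 9
x = 9 - 13 = -4
x = -4
Check: sqrt(1*(-4) + 13) = sqrt(9) = 3 ✓

x = -4


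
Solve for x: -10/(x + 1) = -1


Multiply both sides by (x + 1): -10 = -1(x + 1)
Distribute: -10 = -x - 1
-x = -10 + 1 = -9
x = 9

x = 9


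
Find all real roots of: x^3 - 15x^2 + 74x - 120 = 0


Let p(x) = x^3 - 15x^2 + 74x - 120. By the rational root theorem (leading coefficient 1), any rational root is an integer divisor of 120: try ±1, ±2, ... in turn.
Test x = 1: value = -60 ≠ 0.
Test x = -1: value = -210 ≠ 0.
Test x = 2: value = -24 ≠ 0.
Test x = -2: value = -336 ≠ 0.
Test x = 3: value = -6 ≠ 0.
Test x = -3: value = -504 ≠ 0.
Test x = 4: value = 0 ✓, so (x - 4) is a factor.
Synthetic division by (x - 4): bring down 1; 1(4) - 15 = -11; (-11)(4) + 74 = 30; 30(4) - 120 = 0 → quotient x^2 - 11x + 30, remainder 0.
Solve the quadratic x^2 - 11x + 30 = 0: discriminant = (-11)^2 - 4(1)(30) = 121 - 120 = 1.
sqrt(1) = 1, so x = (11 ± 1)/2: x = 6 or x = 5.

x = 4, x = 5, x = 6


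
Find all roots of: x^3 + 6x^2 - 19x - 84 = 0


Let p(x) = x^3 + 6x^2 - 19x - 84. By the rational root theorem (leading coefficient 1), any rational root is an integer divisor of 84: try ±1, ±2, ... in turn.
Test x = 1: value = -96 ≠ 0.
Test x = -1: value = -60 ≠ 0.
Test x = 2: value = -90 ≠ 0.
Test x = -2: value = -30 ≠ 0.
Test x = 3: value = -60 ≠ 0.
Test x = -3: value = 0 ✓, so (x + 3) is a factor.
Synthetic division by (x + 3): bring down 1; 1(-3) + 6 = 3; 3(-3) - 19 = -28; (-28)(-3) - 84 = 0 → quotient x^2 + 3x - 28, remainder 0.
Solve the quadratic x^2 + 3x - 28 = 0: discriminant = 3^2 - 4(1)(-28) = 9 + 112 = 121.
sqrt(121) = 11, so x = (-3 ± 11)/2: x = 4 or x = -7.
Collecting all roots found:

x = -7, x = -3, x = 4


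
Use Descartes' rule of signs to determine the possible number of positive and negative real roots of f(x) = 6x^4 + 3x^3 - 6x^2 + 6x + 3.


Descartes' rule of signs:

For positive roots, count sign changes in f(x) = 6x^4 + 3x^3 - 6x^2 + 6x + 3:
Signs of coefficients: +, +, -, +, +
Number of sign changes: 2
Possible positive real roots: 2, 0

For negative roots, examine f(-x) = 6x^4 - 3x^3 - 6x^2 - 6x + 3:
Signs of coefficients: +, -, -, -, +
Number of sign changes: 2
Possible negative real roots: 2, 0

Positive roots: 2 or 0; Negative roots: 2 or 0


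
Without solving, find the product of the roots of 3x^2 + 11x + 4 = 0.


By Vieta's formulas for ax^2 + bx + c = 0:
  Sum of roots = -b/a
  Product of roots = c/a

Here a = 3, b = 11, c = 4
Sum = -(11)/3 = -11/3
Product = 4/3 = 4/3

Product = 4/3


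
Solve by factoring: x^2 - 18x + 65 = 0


We need two numbers that multiply to 65 and add to -18.
Those numbers are -5 and -13 (since (-5) * (-13) = 65 and (-5) + (-13) = -18).
So x^2 - 18x + 65 = (x - 5)(x - 13) = 0
Setting each factor to zero: x = 5 or x = 13

x = 5, x = 13


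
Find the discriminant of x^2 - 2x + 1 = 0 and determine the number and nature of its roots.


For ax^2 + bx + c = 0, discriminant D = b^2 - 4ac
Here a = 1, b = -2, c = 1
D = (-2)^2 - 4(1)(1) = 4 - 4 = 0

D = 0
The equation has exactly 1 real root (a repeated/double root).

Discriminant = 0, 1 repeated real root


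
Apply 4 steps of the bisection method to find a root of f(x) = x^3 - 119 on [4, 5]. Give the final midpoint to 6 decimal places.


f(x) = x^3 - 119
f(4) = -55 < 0
f(5) = 6 > 0

Step 1: midpoint = (4.000000 + 5.000000)/2 = 4.500000
  f(4.500000) = -27.875000
  f(mid) < 0, so root is in [4.500000, 5.000000]

Step 2: midpoint = (4.500000 + 5.000000)/2 = 4.750000
  f(4.750000) = -11.828125
  f(mid) < 0, so root is in [4.750000, 5.000000]

Step 3: midpoint = (4.750000 + 5.000000)/2 = 4.875000
  f(4.875000) = -3.142578
  f(mid) < 0, so root is in [4.875000, 5.000000]

Step 4: midpoint = (4.875000 + 5.000000)/2 = 4.937500
  f(4.937500) = 1.370850
  f(mid) > 0, so root is in [4.875000, 4.937500]

midpoint = 4.937500


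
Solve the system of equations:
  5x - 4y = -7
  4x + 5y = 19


Using Cramer's rule:
Determinant D = (5)(5) - (4)(-4) = 25 + 16 = 41
Dx = (-7)(5) - (19)(-4) = -35 + 76 = 41
Dy = (5)(19) - (4)(-7) = 95 + 28 = 123
x = Dx/D = 41/41 = 1
y = Dy/D = 123/41 = 3

x = 1, y = 3


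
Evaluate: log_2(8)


We need the exponent such that 2^? = 8
2^3 = 8
Therefore log_2(8) = 3

3


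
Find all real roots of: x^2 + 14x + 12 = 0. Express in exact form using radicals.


Using the quadratic formula: x = (-b ± sqrt(b^2 - 4ac)) / (2a)
Here a = 1, b = 14, c = 12
Discriminant = b^2 - 4ac = 14^2 - 4(1)(12) = 196 - 48 = 148
Since discriminant = 148 > 0, there are two real roots.
x = (-14 ± 2*sqrt(37)) / 2
Simplifying: x = -7 ± sqrt(37)
Numerically: x ≈ -0.9172 or x ≈ -13.0828

x = -7 + sqrt(37) or x = -7 - sqrt(37)


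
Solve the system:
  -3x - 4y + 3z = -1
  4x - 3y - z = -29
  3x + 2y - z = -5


Using Cramer's rule. Expand each determinant along the first row.
D  = (-3)*[(-3)*(-1) - (-1)*2] - (-4)*[4*(-1) - (-1)*3] + 3*[4*2 - (-3)*3]
  = (-3)*(5) - (-4)*(-1) + 3*(17) = 32
Dx = (-1)*[(-3)*(-1) - (-1)*2] - (-4)*[(-29)*(-1) - (-1)*(-5)] + 3*[(-29)*2 - (-3)*(-5)]
  = (-1)*(5) - (-4)*(24) + 3*(-73) = -128
Dy = (-3)*[(-29)*(-1) - (-1)*(-5)] - (-1)*[4*(-1) - (-1)*3] + 3*[4*(-5) - (-29)*3]
  = (-3)*(24) - (-1)*(-1) + 3*(67) = 128
Dz = (-3)*[(-3)*(-5) - (-29)*2] - (-4)*[4*(-5) - (-29)*3] + (-1)*[4*2 - (-3)*3]
  = (-3)*(73) - (-4)*(67) + (-1)*(17) = 32
x = Dx/D = -128/32 = -4, y = Dy/D = 128/32 = 4, z = Dz/D = 32/32 = 1
Check eq1: (-3)(-4) + (-4)(4) + (3)(1) = -1 = -1 ✓
Check eq2: (4)(-4) + (-3)(4) + (-1)(1) = -29 = -29 ✓
Check eq3: (3)(-4) + (2)(4) + (-1)(1) = -5 = -5 ✓

x = -4, y = 4, z = 1


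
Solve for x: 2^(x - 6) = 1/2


Express both sides with the same base.
1/2 = 2^(-1)
Since the bases match, equate exponents: x - 6 = -1
So x = -1 - (-6) = 5

x = 5


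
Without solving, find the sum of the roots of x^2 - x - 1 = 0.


By Vieta's formulas for ax^2 + bx + c = 0:
  Sum of roots = -b/a
  Product of roots = c/a

Here a = 1, b = -1, c = -1
Sum = -(-1)/1 = 1
Product = -1/1 = -1

Sum = 1


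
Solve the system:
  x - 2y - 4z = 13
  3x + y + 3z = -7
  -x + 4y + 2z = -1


Using Cramer's rule. Expand each determinant along the first row.
D  = 1*[1*2 - 3*4] - (-2)*[3*2 - 3*(-1)] + (-4)*[3*4 - 1*(-1)]
  = 1*(-10) - (-2)*(9) + (-4)*(13) = -44
Dx = 13*[1*2 - 3*4] - (-2)*[(-7)*2 - 3*(-1)] + (-4)*[(-7)*4 - 1*(-1)]
  = 13*(-10) - (-2)*(-11) + (-4)*(-27) = -44
Dy = 1*[(-7)*2 - 3*(-1)] - 13*[3*2 - 3*(-1)] + (-4)*[3*(-1) - (-7)*(-1)]
  = 1*(-11) - 13*(9) + (-4)*(-10) = -88
Dz = 1*[1*(-1) - (-7)*4] - (-2)*[3*(-1) - (-7)*(-1)] + 13*[3*4 - 1*(-1)]
  = 1*(27) - (-2)*(-10) + 13*(13) = 176
x = Dx/D = -44/-44 = 1, y = Dy/D = -88/-44 = 2, z = Dz/D = 176/-44 = -4
Check eq1: (1)(1) + (-2)(2) + (-4)(-4) = 13 = 13 ✓
Check eq2: (3)(1) + (1)(2) + (3)(-4) = -7 = -7 ✓
Check eq3: (-1)(1) + (4)(2) + (2)(-4) = -1 = -1 ✓

x = 1, y = 2, z = -4


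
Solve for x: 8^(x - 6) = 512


Express both sides with the same base.
512 = 8^3
Since the bases match, equate exponents: x - 6 = 3
So x = 3 - (-6) = 9

x = 9


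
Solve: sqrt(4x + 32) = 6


Square both sides: 4x + 32 = 6^2 = 36
4x = 36 - 32 = 4
x = 1
Check: sqrt(4*1 + 32) = sqrt(36) = 6 ✓

x = 1


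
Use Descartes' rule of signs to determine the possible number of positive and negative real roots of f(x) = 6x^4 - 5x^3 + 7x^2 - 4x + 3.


Descartes' rule of signs:

For positive roots, count sign changes in f(x) = 6x^4 - 5x^3 + 7x^2 - 4x + 3:
Signs of coefficients: +, -, +, -, +
Number of sign changes: 4
Possible positive real roots: 4, 2, 0

For negative roots, examine f(-x) = 6x^4 + 5x^3 + 7x^2 + 4x + 3:
Signs of coefficients: +, +, +, +, +
Number of sign changes: 0
Possible negative real roots: 0

Positive roots: 4 or 2 or 0; Negative roots: 0


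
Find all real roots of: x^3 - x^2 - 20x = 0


The constant term is 0, so x = 0 is a root. Factor out x:
  x(x^2 - x - 20) = 0
Solve the quadratic x^2 - x - 20 = 0: discriminant = (-1)^2 - 4(1)(-20) = 1 + 80 = 81.
sqrt(81) = 9, so x = (1 ± 9)/2: x = 5 or x = -4.

x = -4, x = 0, x = 5


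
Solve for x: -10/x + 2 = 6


Subtract 2 from both sides: -10/x = 4
Multiply both sides by x: -10 = 4 * x
Divide by 4: x = -5/2

x = -5/2


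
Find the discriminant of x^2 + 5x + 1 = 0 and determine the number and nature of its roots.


For ax^2 + bx + c = 0, discriminant D = b^2 - 4ac
Here a = 1, b = 5, c = 1
D = (5)^2 - 4(1)(1) = 25 - 4 = 21

D = 21 > 0 but not a perfect square
The equation has 2 distinct real irrational roots.

Discriminant = 21, 2 distinct real irrational roots


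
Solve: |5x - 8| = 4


An absolute value equation |expr| = 4 gives two cases:
Case 1: 5x - 8 = 4
  5x = 12, so x = 12/5
Case 2: 5x - 8 = -4
  5x = 4, so x = 4/5

x = 4/5, x = 12/5


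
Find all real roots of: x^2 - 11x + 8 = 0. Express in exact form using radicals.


Using the quadratic formula: x = (-b ± sqrt(b^2 - 4ac)) / (2a)
Here a = 1, b = -11, c = 8
Discriminant = b^2 - 4ac = (-11)^2 - 4(1)(8) = 121 - 32 = 89
Since discriminant = 89 > 0, there are two real roots.
x = (11 ± sqrt(89)) / 2
Numerically: x ≈ 10.2170 or x ≈ 0.7830

x = (11 + sqrt(89)) / 2 or x = (11 - sqrt(89)) / 2


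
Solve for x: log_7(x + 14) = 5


Convert to exponential form: x + 14 = 7^5 = 16807
x = 16807 - 14 = 16793
Check: log_7(16793 + 14) = log_7(16807) = log_7(16807) = 5 ✓

x = 16793


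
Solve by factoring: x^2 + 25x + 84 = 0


We need two numbers that multiply to 84 and add to 25.
Those numbers are 21 and 4 (since 21 * 4 = 84 and 21 + 4 = 25).
So x^2 + 25x + 84 = (x + 21)(x + 4) = 0
Setting each factor to zero: x = -21 or x = -4

x = -21, x = -4


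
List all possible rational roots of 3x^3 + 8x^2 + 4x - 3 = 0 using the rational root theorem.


Rational root theorem: possible roots are ±p/q where:
  p divides the constant term (-3): p ∈ {1, 3}
  q divides the leading coefficient (3): q ∈ {1, 3}

All possible rational roots: -3, -1, -1/3, 1/3, 1, 3

-3, -1, -1/3, 1/3, 1, 3


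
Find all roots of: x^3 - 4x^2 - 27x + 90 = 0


Let p(x) = x^3 - 4x^2 - 27x + 90. By the rational root theorem (leading coefficient 1), any rational root is an integer divisor of 90: try ±1, ±2, ... in turn.
Test x = 1: value = 60 ≠ 0.
Test x = -1: value = 112 ≠ 0.
Test x = 2: value = 28 ≠ 0.
Test x = -2: value = 120 ≠ 0.
Test x = 3: value = 0 ✓, so (x - 3) is a factor.
Synthetic division by (x - 3): bring down 1; 1(3) - 4 = -1; (-1)(3) - 27 = -30; (-30)(3) + 90 = 0 → quotient x^2 - x - 30, remainder 0.
Solve the quadratic x^2 - x - 30 = 0: discriminant = (-1)^2 - 4(1)(-30) = 1 + 120 = 121.
sqrt(121) = 11, so x = (1 ± 11)/2: x = 6 or x = -5.
Collecting all roots found:

x = -5, x = 3, x = 6


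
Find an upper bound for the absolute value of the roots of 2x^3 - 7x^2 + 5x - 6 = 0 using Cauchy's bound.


Cauchy's bound: all roots r satisfy |r| <= 1 + max(|a_i/a_n|) for i = 0,...,n-1
where a_n is the leading coefficient.

Coefficients: [2, -7, 5, -6]
Leading coefficient a_n = 2
Ratios |a_i/a_n|: 7/2, 5/2, 3
Maximum ratio: 7/2
Cauchy's bound: |r| <= 1 + 7/2 = 9/2

Upper bound = 9/2


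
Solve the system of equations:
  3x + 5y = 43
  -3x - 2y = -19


Using Cramer's rule:
Determinant D = (3)(-2) - (-3)(5) = -6 + 15 = 9
Dx = (43)(-2) - (-19)(5) = -86 + 95 = 9
Dy = (3)(-19) - (-3)(43) = -57 + 129 = 72
x = Dx/D = 9/9 = 1
y = Dy/D = 72/9 = 8

x = 1, y = 8


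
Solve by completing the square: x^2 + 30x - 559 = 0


Start: x^2 + 30x - 559 = 0
Move constant: x^2 + 30x = 559
Half of 30 is 15, squared is 225
Add 225 to both sides: x^2 + 30x + 225 = 784
(x + 15)^2 = 784
x + 15 = ±28
x = -15 + 28 = 13 or x = -15 - 28 = -43

x = -43, x = 13


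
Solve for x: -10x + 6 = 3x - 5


Starting with: -10x + 6 = 3x - 5
Move all x terms to left: (-10 - 3)x = -5 - 6
Simplify: -13x = -11
Divide both sides by -13: x = 11/13

x = 11/13


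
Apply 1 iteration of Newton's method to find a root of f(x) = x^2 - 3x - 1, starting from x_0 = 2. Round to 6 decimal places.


Newton's method: x_(n+1) = x_n - f(x_n)/f'(x_n)
f(x) = x^2 - 3x - 1
f'(x) = 2x - 3

Iteration 1:
  f(2.000000) = -3.000000
  f'(2.000000) = 1.000000
  x_1 = 2.000000 - (-3.000000)/(1.000000) = 5.000000

x_1 = 5.000000


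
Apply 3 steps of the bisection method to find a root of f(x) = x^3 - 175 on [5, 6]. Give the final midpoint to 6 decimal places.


f(x) = x^3 - 175
f(5) = -50 < 0
f(6) = 41 > 0

Step 1: midpoint = (5.000000 + 6.000000)/2 = 5.500000
  f(5.500000) = -8.625000
  f(mid) < 0, so root is in [5.500000, 6.000000]

Step 2: midpoint = (5.500000 + 6.000000)/2 = 5.750000
  f(5.750000) = 15.109375
  f(mid) > 0, so root is in [5.500000, 5.750000]

Step 3: midpoint = (5.500000 + 5.750000)/2 = 5.625000
  f(5.625000) = 2.978516
  f(mid) > 0, so root is in [5.500000, 5.625000]

midpoint = 5.625000


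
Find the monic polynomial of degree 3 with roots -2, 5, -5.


A monic polynomial with roots -2, 5, -5 is:
p(x) = (x + 2)(x - 5)(x + 5)
After multiplying by (x + 2): x + 2
After multiplying by (x - 5): x^2 - 3x - 10
After multiplying by (x + 5): x^3 + 2x^2 - 25x - 50

x^3 + 2x^2 - 25x - 50


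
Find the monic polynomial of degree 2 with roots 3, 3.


A monic polynomial with roots 3, 3 is:
p(x) = (x - 3)(x - 3)
After multiplying by (x - 3): x - 3
After multiplying by (x - 3): x^2 - 6x + 9

x^2 - 6x + 9


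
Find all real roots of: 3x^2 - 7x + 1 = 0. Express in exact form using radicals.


Using the quadratic formula: x = (-b ± sqrt(b^2 - 4ac)) / (2a)
Here a = 3, b = -7, c = 1
Discriminant = b^2 - 4ac = (-7)^2 - 4(3)(1) = 49 - 12 = 37
Since discriminant = 37 > 0, there are two real roots.
x = (7 ± sqrt(37)) / 6
Numerically: x ≈ 2.1805 or x ≈ 0.1529

x = (7 + sqrt(37)) / 6 or x = (7 - sqrt(37)) / 6


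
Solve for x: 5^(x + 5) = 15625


Express both sides with the same base.
15625 = 5^6
Since the bases match, equate exponents: x + 5 = 6
So x = 6 - (5) = 1

x = 1


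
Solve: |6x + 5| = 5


An absolute value equation |expr| = 5 gives two cases:
Case 1: 6x + 5 = 5
  6x = 0, so x = 0
Case 2: 6x + 5 = -5
  6x = -10, so x = -5/3

x = -5/3, x = 0


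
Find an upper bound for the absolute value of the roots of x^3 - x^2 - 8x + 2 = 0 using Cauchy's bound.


Cauchy's bound: all roots r satisfy |r| <= 1 + max(|a_i/a_n|) for i = 0,...,n-1
where a_n is the leading coefficient.

Coefficients: [1, -1, -8, 2]
Leading coefficient a_n = 1
Ratios |a_i/a_n|: 1, 8, 2
Maximum ratio: 8
Cauchy's bound: |r| <= 1 + 8 = 9

Upper bound = 9


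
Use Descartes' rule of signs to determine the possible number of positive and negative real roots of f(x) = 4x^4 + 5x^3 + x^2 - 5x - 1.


Descartes' rule of signs:

For positive roots, count sign changes in f(x) = 4x^4 + 5x^3 + x^2 - 5x - 1:
Signs of coefficients: +, +, +, -, -
Number of sign changes: 1
Possible positive real roots: 1

For negative roots, examine f(-x) = 4x^4 - 5x^3 + x^2 + 5x - 1:
Signs of coefficients: +, -, +, +, -
Number of sign changes: 3
Possible negative real roots: 3, 1

Positive roots: 1; Negative roots: 3 or 1


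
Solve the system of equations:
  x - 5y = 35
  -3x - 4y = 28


Using Cramer's rule:
Determinant D = (1)(-4) - (-3)(-5) = -4 - 15 = -19
Dx = (35)(-4) - (28)(-5) = -140 + 140 = 0
Dy = (1)(28) - (-3)(35) = 28 + 105 = 133
x = Dx/D = 0/-19 = 0
y = Dy/D = 133/-19 = -7

x = 0, y = -7
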